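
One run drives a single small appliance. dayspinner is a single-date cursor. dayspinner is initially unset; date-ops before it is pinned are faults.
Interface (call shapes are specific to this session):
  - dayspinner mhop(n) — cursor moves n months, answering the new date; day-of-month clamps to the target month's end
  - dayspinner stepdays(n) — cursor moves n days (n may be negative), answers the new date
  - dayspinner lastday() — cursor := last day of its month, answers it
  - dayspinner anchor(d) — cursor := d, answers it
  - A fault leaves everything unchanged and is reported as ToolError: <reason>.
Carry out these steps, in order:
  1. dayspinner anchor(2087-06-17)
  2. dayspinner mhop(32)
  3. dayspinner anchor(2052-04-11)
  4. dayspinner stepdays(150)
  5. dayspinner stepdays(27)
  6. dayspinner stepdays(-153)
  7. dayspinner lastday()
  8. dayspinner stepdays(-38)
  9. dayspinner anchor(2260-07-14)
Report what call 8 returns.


Answer: 2052-04-23

Derivation:
·→ dayspinner anchor(d: 2087-06-17)
·← 2087-06-17
·→ dayspinner mhop(n: 32)
·← 2090-02-17
·→ dayspinner anchor(d: 2052-04-11)
·← 2052-04-11
·→ dayspinner stepdays(n: 150)
·← 2052-09-08
·→ dayspinner stepdays(n: 27)
·← 2052-10-05
·→ dayspinner stepdays(n: -153)
·← 2052-05-05
·→ dayspinner lastday()
·← 2052-05-31
·→ dayspinner stepdays(n: -38)
·← 2052-04-23
·→ dayspinner anchor(d: 2260-07-14)
·← 2260-07-14


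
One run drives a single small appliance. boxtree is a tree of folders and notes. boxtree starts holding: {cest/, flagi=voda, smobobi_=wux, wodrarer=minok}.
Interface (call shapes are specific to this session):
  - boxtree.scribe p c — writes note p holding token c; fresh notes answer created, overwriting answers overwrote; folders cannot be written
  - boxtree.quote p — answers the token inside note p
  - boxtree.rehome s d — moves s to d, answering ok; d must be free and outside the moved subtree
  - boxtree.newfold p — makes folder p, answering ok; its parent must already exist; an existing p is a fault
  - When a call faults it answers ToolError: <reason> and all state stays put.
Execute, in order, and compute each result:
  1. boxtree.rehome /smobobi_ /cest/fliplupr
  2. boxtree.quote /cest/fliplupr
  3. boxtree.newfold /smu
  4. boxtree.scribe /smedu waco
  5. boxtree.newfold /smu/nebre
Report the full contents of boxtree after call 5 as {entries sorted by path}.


Using rehome using /smobobi_, /cest/fliplupr, and see ok.
I run quote using /cest/fliplupr, → wux.
Next I call newfold using /smu, yielding ok.
Using scribe using /smedu, waco, and get created.
Invoking newfold using /smu/nebre: ok.

Answer: {cest/, cest/fliplupr=wux, flagi=voda, smedu=waco, smu/, smu/nebre/, wodrarer=minok}


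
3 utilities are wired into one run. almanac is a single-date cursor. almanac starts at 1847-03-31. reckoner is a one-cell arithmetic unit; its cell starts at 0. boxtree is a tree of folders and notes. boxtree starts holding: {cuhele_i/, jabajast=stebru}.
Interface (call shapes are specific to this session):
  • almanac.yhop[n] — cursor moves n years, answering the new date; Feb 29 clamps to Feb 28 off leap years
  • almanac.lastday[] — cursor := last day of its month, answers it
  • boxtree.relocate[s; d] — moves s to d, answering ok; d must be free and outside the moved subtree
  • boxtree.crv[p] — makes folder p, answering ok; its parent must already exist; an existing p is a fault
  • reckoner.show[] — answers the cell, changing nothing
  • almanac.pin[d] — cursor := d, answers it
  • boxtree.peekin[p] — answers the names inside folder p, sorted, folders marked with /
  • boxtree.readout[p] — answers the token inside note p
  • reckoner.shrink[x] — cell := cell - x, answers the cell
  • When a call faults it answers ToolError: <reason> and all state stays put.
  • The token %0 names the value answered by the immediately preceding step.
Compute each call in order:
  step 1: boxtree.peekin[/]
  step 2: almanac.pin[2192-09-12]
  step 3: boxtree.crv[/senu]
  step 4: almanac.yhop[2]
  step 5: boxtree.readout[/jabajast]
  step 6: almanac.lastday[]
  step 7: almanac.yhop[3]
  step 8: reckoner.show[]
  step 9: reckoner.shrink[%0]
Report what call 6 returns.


Invoking boxtree.peekin on /, and see [cuhele_i/, jabajast].
I invoke almanac.pin on 2192-09-12, → 2192-09-12.
I call boxtree.crv on /senu, yielding ok.
I try almanac.yhop on 2, and get 2194-09-12.
Then boxtree.readout on /jabajast, and observe stebru.
Now I run almanac.lastday, → 2194-09-30.
I use almanac.yhop on 3, and get 2197-09-30.
Using reckoner.show: 0.
Using reckoner.shrink on %0: 0.

Answer: 2194-09-30


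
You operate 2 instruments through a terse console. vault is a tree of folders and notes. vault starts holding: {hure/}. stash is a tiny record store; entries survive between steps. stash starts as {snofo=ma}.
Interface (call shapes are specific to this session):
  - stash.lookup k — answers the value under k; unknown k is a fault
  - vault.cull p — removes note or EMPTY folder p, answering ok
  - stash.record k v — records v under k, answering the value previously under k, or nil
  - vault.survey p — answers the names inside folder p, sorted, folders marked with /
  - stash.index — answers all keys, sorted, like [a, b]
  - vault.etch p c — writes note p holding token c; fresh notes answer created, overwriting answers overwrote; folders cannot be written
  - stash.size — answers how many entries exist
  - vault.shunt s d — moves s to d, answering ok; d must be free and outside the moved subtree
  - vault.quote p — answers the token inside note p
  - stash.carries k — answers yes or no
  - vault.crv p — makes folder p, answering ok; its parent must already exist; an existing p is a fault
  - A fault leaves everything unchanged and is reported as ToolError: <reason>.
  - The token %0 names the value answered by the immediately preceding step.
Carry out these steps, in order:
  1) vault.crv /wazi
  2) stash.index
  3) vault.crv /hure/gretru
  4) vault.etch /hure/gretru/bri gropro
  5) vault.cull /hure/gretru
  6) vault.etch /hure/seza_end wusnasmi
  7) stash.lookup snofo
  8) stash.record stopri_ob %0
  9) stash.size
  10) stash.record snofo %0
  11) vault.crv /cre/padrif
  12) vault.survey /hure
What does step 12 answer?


Answer: [gretru/, seza_end]

Derivation:
-- vault.crv(p='/wazi') ~> ok
-- stash.index() ~> [snofo]
-- vault.crv(p='/hure/gretru') ~> ok
-- vault.etch(p='/hure/gretru/bri', c='gropro') ~> created
-- vault.cull(p='/hure/gretru') ~> ToolError: not empty
-- vault.etch(p='/hure/seza_end', c='wusnasmi') ~> created
-- stash.lookup(k='snofo') ~> ma
-- stash.record(k='stopri_ob', v='%0') ~> nil
-- stash.size() ~> 2
-- stash.record(k='snofo', v='%0') ~> ma
-- vault.crv(p='/cre/padrif') ~> ToolError: no parent
-- vault.survey(p='/hure') ~> [gretru/, seza_end]


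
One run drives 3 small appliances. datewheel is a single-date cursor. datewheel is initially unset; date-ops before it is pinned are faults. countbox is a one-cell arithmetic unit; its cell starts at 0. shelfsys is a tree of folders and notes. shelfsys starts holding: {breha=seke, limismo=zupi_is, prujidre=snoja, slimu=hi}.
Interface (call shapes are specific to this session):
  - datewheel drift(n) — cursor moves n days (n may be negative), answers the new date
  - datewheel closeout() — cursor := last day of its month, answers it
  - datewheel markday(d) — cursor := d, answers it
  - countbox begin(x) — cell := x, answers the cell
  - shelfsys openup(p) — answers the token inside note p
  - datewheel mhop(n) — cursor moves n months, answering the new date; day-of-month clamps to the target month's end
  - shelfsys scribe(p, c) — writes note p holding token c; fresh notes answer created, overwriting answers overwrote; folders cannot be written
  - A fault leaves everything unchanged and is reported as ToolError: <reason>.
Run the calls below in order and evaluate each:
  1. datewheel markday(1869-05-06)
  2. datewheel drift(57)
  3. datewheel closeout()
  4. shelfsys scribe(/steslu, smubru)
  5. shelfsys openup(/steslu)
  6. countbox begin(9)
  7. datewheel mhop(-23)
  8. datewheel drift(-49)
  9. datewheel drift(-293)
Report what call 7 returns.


Answer: 1867-08-31

Derivation:
Step: datewheel markday[1869-05-06]
Result: 1869-05-06
Step: datewheel drift[57]
Result: 1869-07-02
Step: datewheel closeout[]
Result: 1869-07-31
Step: shelfsys scribe[/steslu; smubru]
Result: created
Step: shelfsys openup[/steslu]
Result: smubru
Step: countbox begin[9]
Result: 9
Step: datewheel mhop[-23]
Result: 1867-08-31
Step: datewheel drift[-49]
Result: 1867-07-13
Step: datewheel drift[-293]
Result: 1866-09-23


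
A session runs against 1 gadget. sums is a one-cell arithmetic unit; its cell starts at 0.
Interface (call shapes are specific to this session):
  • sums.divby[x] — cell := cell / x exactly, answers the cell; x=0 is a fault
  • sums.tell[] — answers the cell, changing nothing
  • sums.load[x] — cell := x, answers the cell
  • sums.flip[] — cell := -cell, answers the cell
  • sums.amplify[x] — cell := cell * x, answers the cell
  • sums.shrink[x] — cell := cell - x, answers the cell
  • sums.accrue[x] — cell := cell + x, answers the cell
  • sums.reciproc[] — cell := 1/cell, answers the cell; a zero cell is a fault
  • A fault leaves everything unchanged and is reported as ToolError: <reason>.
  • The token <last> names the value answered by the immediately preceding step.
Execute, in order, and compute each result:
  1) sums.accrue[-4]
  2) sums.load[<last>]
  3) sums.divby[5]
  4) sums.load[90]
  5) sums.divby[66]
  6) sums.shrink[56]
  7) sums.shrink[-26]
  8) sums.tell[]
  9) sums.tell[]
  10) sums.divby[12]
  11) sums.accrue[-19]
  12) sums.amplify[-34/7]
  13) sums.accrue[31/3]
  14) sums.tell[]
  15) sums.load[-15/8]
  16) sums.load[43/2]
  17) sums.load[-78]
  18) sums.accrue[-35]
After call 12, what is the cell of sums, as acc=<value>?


Answer: acc=15997/154

Derivation:
> sums.accrue -4
= -4
> sums.load <last>
= -4
> sums.divby 5
= -4/5
> sums.load 90
= 90
> sums.divby 66
= 15/11
> sums.shrink 56
= -601/11
> sums.shrink -26
= -315/11
> sums.tell
= -315/11
> sums.tell
= -315/11
> sums.divby 12
= -105/44
> sums.accrue -19
= -941/44
> sums.amplify -34/7
= 15997/154
> sums.accrue 31/3
= 52765/462
> sums.tell
= 52765/462
> sums.load -15/8
= -15/8
> sums.load 43/2
= 43/2
> sums.load -78
= -78
> sums.accrue -35
= -113


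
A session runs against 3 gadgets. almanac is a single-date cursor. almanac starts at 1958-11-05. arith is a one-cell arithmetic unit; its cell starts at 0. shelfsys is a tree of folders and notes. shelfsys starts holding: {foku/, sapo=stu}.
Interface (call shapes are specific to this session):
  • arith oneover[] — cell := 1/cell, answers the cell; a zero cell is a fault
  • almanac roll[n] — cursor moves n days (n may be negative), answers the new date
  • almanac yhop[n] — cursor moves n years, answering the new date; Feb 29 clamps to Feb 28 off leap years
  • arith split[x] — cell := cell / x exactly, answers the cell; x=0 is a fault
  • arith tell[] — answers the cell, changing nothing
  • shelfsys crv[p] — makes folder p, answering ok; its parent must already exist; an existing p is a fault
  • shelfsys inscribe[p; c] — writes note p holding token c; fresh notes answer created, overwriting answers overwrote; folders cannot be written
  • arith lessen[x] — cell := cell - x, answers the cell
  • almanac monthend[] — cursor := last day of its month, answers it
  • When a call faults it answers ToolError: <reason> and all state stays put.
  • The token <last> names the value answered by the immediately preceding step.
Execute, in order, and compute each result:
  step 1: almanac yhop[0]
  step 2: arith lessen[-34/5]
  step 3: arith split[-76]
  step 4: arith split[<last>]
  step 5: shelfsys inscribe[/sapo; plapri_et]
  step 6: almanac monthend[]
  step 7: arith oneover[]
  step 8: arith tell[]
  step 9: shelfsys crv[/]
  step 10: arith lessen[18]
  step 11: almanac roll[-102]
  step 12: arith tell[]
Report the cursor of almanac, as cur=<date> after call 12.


[in] almanac yhop n→0
= 1958-11-05
[in] arith lessen x→-34/5
= 34/5
[in] arith split x→-76
= -17/190
[in] arith split x→<last>
= 1
[in] shelfsys inscribe p→/sapo c→plapri_et
= overwrote
[in] almanac monthend
= 1958-11-30
[in] arith oneover
= 1
[in] arith tell
= 1
[in] shelfsys crv p→/
= ToolError: exists
[in] arith lessen x→18
= -17
[in] almanac roll n→-102
= 1958-08-20
[in] arith tell
= -17

Answer: cur=1958-08-20


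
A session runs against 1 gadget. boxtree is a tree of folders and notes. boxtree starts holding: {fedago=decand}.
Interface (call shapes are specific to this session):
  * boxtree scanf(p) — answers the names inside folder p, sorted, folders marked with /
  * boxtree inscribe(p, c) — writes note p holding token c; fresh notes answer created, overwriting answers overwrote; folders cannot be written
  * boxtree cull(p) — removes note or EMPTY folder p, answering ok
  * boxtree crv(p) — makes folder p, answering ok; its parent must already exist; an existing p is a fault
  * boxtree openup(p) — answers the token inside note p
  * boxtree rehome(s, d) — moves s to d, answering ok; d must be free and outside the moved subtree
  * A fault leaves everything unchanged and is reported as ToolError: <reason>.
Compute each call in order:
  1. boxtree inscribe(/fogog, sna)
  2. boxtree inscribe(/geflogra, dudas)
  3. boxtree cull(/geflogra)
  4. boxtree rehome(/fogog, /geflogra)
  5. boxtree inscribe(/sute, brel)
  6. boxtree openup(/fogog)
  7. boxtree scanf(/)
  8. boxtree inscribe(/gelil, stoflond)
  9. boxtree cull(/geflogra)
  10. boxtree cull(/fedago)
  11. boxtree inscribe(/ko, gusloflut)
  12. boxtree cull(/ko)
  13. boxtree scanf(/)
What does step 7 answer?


Answer: [fedago, geflogra, sute]

Derivation:
I run boxtree inscribe with p=/fogog, c=sna: created.
I use boxtree inscribe with p=/geflogra, c=dudas, and observe created.
I try boxtree cull with p=/geflogra, and observe ok.
Now I run boxtree rehome with s=/fogog, d=/geflogra, and get ok.
I call boxtree inscribe with p=/sute, c=brel: created.
Next I call boxtree openup with p=/fogog: ToolError: not found.
Using boxtree scanf with p=/, — result: [fedago, geflogra, sute].
I call boxtree inscribe with p=/gelil, c=stoflond: created.
Now I run boxtree cull with p=/geflogra, and get ok.
Next I call boxtree cull with p=/fedago, and observe ok.
Using boxtree inscribe with p=/ko, c=gusloflut, yielding created.
Invoking boxtree cull with p=/ko, yielding ok.
Invoking boxtree scanf with p=/, → [gelil, sute].


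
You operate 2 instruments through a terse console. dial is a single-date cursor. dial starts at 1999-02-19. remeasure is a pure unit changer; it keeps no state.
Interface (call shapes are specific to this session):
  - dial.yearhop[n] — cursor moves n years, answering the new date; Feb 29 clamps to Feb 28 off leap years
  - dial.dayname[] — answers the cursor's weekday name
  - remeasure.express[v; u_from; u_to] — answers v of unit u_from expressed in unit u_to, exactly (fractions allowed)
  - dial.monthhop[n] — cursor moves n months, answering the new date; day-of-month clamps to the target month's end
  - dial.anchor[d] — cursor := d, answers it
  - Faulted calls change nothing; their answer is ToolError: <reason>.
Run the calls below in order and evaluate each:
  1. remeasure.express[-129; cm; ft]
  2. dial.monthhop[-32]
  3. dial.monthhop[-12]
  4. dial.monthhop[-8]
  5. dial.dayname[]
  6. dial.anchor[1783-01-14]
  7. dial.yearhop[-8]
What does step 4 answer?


% 1. remeasure.express(v='-129', u_from='cm', u_to='ft') : -1075/254
% 2. dial.monthhop(n='-32') : 1996-06-19
% 3. dial.monthhop(n='-12') : 1995-06-19
% 4. dial.monthhop(n='-8') : 1994-10-19
% 5. dial.dayname() : Wednesday
% 6. dial.anchor(d='1783-01-14') : 1783-01-14
% 7. dial.yearhop(n='-8') : 1775-01-14

Answer: 1994-10-19


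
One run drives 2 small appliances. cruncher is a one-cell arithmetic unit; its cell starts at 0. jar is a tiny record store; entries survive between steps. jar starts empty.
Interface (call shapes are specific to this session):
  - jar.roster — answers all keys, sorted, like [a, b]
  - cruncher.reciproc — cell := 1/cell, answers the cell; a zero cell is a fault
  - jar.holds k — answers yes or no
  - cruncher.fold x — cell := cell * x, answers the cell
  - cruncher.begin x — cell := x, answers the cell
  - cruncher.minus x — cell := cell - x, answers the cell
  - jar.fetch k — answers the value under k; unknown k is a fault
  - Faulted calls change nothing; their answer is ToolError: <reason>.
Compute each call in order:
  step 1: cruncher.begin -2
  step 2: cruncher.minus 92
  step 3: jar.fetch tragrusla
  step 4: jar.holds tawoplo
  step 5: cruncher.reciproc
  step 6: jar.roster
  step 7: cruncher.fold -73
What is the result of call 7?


Answer: 73/94

Derivation:
-> begin(x='-2')
<- -2
-> minus(x='92')
<- -94
-> fetch(k='tragrusla')
<- ToolError: no such key tragrusla
-> holds(k='tawoplo')
<- no
-> reciproc()
<- -1/94
-> roster()
<- []
-> fold(x='-73')
<- 73/94


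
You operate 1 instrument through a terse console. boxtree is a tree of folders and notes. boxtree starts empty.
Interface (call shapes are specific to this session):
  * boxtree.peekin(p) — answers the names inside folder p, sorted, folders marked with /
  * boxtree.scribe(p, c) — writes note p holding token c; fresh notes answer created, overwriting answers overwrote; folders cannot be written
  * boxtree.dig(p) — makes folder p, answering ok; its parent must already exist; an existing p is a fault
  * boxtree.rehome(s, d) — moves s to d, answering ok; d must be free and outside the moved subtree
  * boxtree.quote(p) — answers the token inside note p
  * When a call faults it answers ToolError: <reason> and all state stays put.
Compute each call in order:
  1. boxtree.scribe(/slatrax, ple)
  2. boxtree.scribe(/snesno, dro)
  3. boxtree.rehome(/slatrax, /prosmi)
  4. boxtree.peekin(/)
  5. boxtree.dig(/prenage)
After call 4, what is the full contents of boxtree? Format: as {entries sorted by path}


[in] boxtree.scribe /slatrax ple
= created
[in] boxtree.scribe /snesno dro
= created
[in] boxtree.rehome /slatrax /prosmi
= ok
[in] boxtree.peekin /
= [prosmi, snesno]
[in] boxtree.dig /prenage
= ok

Answer: {prosmi=ple, snesno=dro}


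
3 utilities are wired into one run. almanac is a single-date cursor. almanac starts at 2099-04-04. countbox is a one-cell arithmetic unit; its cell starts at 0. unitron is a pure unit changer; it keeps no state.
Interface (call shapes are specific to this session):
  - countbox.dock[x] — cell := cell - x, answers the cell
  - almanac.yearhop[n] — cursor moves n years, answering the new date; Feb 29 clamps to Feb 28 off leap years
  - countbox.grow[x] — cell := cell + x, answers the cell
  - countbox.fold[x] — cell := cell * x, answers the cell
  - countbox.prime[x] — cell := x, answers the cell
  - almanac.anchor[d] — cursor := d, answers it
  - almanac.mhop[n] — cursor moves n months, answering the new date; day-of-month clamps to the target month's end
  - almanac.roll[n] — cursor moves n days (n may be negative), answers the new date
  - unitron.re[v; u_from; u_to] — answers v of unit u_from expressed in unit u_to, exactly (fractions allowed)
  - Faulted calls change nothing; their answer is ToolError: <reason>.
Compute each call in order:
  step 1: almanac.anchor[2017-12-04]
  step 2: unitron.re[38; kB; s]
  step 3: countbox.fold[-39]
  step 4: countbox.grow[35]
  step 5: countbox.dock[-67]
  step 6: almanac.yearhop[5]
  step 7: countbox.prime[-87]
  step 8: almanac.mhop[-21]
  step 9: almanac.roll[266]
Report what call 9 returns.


Answer: 2021-11-25

Derivation:
$ anchor d='2017-12-04'
= 2017-12-04
$ re v='38' u_from='kB' u_to='s'
= ToolError: incompatible units
$ fold x='-39'
= 0
$ grow x='35'
= 35
$ dock x='-67'
= 102
$ yearhop n='5'
= 2022-12-04
$ prime x='-87'
= -87
$ mhop n='-21'
= 2021-03-04
$ roll n='266'
= 2021-11-25


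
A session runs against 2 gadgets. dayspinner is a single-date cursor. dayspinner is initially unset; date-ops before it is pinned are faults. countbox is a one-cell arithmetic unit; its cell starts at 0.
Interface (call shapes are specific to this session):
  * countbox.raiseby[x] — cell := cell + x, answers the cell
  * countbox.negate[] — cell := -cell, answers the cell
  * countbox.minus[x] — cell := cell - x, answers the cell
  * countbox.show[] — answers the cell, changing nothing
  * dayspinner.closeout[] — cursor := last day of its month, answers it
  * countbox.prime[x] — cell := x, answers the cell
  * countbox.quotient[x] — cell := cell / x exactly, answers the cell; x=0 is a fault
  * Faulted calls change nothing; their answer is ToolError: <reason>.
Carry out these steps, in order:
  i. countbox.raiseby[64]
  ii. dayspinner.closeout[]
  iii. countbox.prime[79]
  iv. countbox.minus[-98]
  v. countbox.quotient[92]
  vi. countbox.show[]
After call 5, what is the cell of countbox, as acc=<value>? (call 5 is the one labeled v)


·→ countbox.raiseby(x='64')
·← 64
·→ dayspinner.closeout()
·← ToolError: no date set
·→ countbox.prime(x='79')
·← 79
·→ countbox.minus(x='-98')
·← 177
·→ countbox.quotient(x='92')
·← 177/92
·→ countbox.show()
·← 177/92

Answer: acc=177/92


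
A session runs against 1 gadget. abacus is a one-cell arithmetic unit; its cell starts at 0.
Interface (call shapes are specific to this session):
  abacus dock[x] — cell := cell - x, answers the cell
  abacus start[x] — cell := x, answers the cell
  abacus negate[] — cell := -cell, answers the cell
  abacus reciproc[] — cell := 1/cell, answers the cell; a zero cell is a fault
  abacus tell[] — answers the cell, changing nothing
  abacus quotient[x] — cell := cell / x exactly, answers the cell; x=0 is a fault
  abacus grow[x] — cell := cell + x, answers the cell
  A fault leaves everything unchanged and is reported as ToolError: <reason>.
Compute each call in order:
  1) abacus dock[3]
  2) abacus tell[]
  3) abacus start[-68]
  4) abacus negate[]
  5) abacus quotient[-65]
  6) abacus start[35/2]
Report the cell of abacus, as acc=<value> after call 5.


Act: abacus dock[3]
Obs: -3
Act: abacus tell[]
Obs: -3
Act: abacus start[-68]
Obs: -68
Act: abacus negate[]
Obs: 68
Act: abacus quotient[-65]
Obs: -68/65
Act: abacus start[35/2]
Obs: 35/2

Answer: acc=-68/65


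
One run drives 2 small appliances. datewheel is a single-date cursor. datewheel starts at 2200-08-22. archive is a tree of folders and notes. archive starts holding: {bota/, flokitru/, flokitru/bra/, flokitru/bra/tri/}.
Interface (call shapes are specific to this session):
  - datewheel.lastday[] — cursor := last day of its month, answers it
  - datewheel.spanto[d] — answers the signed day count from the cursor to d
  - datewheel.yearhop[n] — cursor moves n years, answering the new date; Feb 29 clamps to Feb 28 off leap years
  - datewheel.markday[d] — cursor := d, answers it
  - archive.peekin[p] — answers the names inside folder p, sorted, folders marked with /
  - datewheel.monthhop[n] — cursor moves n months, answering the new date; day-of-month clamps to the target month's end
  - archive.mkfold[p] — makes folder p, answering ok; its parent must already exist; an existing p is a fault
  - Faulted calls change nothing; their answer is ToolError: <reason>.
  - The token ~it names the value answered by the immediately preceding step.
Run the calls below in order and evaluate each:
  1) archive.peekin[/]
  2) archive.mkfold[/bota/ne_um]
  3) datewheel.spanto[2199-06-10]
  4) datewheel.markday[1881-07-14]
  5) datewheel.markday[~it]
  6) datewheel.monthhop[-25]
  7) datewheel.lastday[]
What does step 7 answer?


Answer: 1879-06-30

Derivation:
-> archive.peekin(p='/')
<- [bota/, flokitru/]
-> archive.mkfold(p='/bota/ne_um')
<- ok
-> datewheel.spanto(d='2199-06-10')
<- -438
-> datewheel.markday(d='1881-07-14')
<- 1881-07-14
-> datewheel.markday(d='~it')
<- 1881-07-14
-> datewheel.monthhop(n='-25')
<- 1879-06-14
-> datewheel.lastday()
<- 1879-06-30


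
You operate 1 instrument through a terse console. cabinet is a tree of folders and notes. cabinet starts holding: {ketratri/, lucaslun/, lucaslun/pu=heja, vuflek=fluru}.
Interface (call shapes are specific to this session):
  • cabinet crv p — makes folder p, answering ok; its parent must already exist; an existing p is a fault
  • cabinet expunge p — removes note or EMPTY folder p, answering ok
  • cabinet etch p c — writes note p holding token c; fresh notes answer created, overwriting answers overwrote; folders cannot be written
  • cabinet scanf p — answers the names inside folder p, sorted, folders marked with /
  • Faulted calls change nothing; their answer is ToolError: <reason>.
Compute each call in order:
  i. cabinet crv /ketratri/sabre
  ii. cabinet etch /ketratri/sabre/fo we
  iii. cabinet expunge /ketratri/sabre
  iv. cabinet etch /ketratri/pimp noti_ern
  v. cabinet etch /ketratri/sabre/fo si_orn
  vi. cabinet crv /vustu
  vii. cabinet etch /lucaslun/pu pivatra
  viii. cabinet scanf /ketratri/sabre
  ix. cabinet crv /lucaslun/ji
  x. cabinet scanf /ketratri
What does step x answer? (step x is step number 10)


> cabinet crv p='/ketratri/sabre'
= ok
> cabinet etch p='/ketratri/sabre/fo' c='we'
= created
> cabinet expunge p='/ketratri/sabre'
= ToolError: not empty
> cabinet etch p='/ketratri/pimp' c='noti_ern'
= created
> cabinet etch p='/ketratri/sabre/fo' c='si_orn'
= overwrote
> cabinet crv p='/vustu'
= ok
> cabinet etch p='/lucaslun/pu' c='pivatra'
= overwrote
> cabinet scanf p='/ketratri/sabre'
= [fo]
> cabinet crv p='/lucaslun/ji'
= ok
> cabinet scanf p='/ketratri'
= [pimp, sabre/]

Answer: [pimp, sabre/]


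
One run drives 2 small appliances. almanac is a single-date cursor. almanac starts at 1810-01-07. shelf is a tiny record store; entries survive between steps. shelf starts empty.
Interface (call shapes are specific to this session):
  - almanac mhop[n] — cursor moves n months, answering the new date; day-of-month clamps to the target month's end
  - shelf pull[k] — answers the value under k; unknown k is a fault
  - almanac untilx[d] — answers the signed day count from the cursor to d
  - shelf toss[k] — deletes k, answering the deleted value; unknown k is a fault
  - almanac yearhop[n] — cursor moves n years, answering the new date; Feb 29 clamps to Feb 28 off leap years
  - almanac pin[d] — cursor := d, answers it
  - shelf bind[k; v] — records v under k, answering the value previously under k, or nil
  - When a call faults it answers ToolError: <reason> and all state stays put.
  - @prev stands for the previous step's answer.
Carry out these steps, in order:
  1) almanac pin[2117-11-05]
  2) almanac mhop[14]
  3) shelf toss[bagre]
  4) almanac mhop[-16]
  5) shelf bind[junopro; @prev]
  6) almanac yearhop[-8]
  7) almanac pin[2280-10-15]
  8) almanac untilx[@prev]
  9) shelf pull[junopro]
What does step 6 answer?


Answer: 2109-09-05

Derivation:
% almanac pin d→2117-11-05
= 2117-11-05
% almanac mhop n→14
= 2119-01-05
% shelf toss k→bagre
= ToolError: no such key bagre
% almanac mhop n→-16
= 2117-09-05
% shelf bind k→junopro v→@prev
= nil
% almanac yearhop n→-8
= 2109-09-05
% almanac pin d→2280-10-15
= 2280-10-15
% almanac untilx d→@prev
= 0
% shelf pull k→junopro
= 2117-09-05


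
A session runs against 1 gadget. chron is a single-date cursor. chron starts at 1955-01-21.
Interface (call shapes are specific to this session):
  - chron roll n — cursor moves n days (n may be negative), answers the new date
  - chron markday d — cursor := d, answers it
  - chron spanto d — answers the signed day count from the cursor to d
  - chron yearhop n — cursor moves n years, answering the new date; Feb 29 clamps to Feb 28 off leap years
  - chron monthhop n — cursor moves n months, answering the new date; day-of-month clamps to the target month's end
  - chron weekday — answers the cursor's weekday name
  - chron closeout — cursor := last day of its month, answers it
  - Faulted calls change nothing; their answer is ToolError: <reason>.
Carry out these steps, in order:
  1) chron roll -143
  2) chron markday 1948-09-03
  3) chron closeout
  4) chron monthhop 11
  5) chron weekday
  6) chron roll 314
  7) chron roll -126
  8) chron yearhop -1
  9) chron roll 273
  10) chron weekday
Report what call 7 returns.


Answer: 1950-03-06

Derivation:
;; 1. chron roll(n: -143) -> 1954-08-31
;; 2. chron markday(d: 1948-09-03) -> 1948-09-03
;; 3. chron closeout() -> 1948-09-30
;; 4. chron monthhop(n: 11) -> 1949-08-30
;; 5. chron weekday() -> Tuesday
;; 6. chron roll(n: 314) -> 1950-07-10
;; 7. chron roll(n: -126) -> 1950-03-06
;; 8. chron yearhop(n: -1) -> 1949-03-06
;; 9. chron roll(n: 273) -> 1949-12-04
;; 10. chron weekday() -> Sunday


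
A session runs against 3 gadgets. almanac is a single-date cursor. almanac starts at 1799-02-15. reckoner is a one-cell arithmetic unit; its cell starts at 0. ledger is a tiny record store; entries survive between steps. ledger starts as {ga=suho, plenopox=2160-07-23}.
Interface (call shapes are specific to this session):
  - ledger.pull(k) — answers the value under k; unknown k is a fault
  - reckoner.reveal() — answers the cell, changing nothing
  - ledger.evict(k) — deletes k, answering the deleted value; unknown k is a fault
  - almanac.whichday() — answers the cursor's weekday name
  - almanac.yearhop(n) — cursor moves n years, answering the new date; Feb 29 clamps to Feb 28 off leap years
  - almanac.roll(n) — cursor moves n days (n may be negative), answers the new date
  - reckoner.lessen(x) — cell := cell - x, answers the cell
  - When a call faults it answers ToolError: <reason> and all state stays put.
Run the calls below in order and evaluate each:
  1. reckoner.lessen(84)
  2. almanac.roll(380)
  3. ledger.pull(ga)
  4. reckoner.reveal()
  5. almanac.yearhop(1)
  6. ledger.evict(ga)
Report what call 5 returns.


Invoking reckoner.lessen on x→84, → -84.
Calling almanac.roll on n→380, → 1800-03-02.
I use ledger.pull on k→ga, giving suho.
I run reckoner.reveal, giving -84.
Now I run almanac.yearhop on n→1: 1801-03-02.
I call ledger.evict on k→ga: suho.

Answer: 1801-03-02


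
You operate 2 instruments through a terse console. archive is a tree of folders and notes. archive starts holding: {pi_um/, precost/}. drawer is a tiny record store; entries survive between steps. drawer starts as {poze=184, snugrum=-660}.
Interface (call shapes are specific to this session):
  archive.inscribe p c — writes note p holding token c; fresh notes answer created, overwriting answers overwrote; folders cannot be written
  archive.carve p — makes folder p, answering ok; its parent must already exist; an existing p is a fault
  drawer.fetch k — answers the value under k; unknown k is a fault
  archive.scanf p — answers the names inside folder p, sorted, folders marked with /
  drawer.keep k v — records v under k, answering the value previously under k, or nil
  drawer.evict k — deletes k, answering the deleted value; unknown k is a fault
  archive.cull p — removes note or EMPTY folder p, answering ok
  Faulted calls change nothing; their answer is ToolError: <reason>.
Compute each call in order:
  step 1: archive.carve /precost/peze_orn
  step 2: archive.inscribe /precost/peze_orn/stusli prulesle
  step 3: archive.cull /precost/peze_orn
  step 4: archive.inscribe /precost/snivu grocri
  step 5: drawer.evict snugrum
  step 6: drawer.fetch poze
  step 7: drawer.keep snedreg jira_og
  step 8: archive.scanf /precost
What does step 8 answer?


Next I call carve on p→/precost/peze_orn, which returns ok.
Calling inscribe on p→/precost/peze_orn/stusli, c→prulesle, — result: created.
I try cull on p→/precost/peze_orn, yielding ToolError: not empty.
I run inscribe on p→/precost/snivu, c→grocri, and see created.
Then evict on k→snugrum, and see -660.
Invoking fetch on k→poze, yielding 184.
Then keep on k→snedreg, v→jira_og, — result: nil.
Invoking scanf on p→/precost: [peze_orn/, snivu].

Answer: [peze_orn/, snivu]


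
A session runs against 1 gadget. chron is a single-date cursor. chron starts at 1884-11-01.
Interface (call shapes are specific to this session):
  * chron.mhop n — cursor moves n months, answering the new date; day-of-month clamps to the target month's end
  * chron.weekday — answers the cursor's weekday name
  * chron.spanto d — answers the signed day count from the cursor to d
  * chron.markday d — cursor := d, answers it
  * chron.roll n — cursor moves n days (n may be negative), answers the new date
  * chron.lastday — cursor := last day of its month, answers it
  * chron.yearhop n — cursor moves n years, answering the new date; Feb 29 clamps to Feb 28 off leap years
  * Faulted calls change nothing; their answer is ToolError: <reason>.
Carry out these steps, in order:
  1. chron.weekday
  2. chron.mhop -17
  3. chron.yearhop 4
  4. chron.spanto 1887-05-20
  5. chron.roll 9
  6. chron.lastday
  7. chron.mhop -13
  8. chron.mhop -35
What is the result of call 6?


Answer: 1887-06-30

Derivation:
;; 1. chron.weekday() : Saturday
;; 2. chron.mhop(n=-17) : 1883-06-01
;; 3. chron.yearhop(n=4) : 1887-06-01
;; 4. chron.spanto(d=1887-05-20) : -12
;; 5. chron.roll(n=9) : 1887-06-10
;; 6. chron.lastday() : 1887-06-30
;; 7. chron.mhop(n=-13) : 1886-05-30
;; 8. chron.mhop(n=-35) : 1883-06-30


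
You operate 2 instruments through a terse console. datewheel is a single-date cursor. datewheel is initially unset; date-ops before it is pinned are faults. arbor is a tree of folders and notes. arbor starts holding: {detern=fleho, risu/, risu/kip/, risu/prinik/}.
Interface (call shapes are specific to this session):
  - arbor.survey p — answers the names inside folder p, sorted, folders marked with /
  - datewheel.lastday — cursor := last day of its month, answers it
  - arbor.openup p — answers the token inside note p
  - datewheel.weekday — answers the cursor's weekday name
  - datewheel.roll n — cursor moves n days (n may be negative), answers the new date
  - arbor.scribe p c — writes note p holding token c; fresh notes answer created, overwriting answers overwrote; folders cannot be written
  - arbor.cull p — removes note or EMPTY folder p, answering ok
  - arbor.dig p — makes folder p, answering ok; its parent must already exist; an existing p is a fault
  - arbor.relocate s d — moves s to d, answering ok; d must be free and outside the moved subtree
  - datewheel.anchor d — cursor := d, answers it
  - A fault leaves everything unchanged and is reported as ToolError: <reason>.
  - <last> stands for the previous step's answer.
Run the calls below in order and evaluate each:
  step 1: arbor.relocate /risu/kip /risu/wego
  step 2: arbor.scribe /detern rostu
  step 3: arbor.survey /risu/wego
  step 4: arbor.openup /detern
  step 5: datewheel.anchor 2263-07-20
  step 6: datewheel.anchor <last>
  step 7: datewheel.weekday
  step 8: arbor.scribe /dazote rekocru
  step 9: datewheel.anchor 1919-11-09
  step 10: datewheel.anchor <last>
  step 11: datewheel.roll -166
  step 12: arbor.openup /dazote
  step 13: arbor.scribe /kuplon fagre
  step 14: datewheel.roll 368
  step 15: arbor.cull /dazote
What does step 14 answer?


-> relocate(s='/risu/kip', d='/risu/wego')
<- ok
-> scribe(p='/detern', c='rostu')
<- overwrote
-> survey(p='/risu/wego')
<- []
-> openup(p='/detern')
<- rostu
-> anchor(d='2263-07-20')
<- 2263-07-20
-> anchor(d='<last>')
<- 2263-07-20
-> weekday()
<- Monday
-> scribe(p='/dazote', c='rekocru')
<- created
-> anchor(d='1919-11-09')
<- 1919-11-09
-> anchor(d='<last>')
<- 1919-11-09
-> roll(n='-166')
<- 1919-05-27
-> openup(p='/dazote')
<- rekocru
-> scribe(p='/kuplon', c='fagre')
<- created
-> roll(n='368')
<- 1920-05-29
-> cull(p='/dazote')
<- ok

Answer: 1920-05-29


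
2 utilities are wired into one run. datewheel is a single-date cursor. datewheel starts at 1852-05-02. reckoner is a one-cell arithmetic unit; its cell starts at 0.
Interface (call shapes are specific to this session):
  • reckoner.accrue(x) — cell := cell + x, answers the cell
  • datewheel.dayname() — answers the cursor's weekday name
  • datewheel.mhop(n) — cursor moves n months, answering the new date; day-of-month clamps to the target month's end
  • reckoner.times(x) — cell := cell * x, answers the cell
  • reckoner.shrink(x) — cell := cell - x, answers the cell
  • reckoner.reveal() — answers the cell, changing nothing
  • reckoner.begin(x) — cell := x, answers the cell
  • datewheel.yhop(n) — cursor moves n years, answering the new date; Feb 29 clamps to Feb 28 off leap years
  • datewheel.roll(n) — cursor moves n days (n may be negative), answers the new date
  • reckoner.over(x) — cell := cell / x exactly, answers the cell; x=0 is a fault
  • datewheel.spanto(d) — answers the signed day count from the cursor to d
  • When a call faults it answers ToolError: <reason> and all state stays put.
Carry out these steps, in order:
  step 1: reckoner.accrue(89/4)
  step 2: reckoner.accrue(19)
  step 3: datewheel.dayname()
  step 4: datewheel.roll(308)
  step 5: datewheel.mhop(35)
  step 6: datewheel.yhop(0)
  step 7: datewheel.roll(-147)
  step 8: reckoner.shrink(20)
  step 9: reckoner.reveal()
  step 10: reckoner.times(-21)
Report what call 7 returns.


! accrue(x='89/4') == 89/4
! accrue(x='19') == 165/4
! dayname() == Sunday
! roll(n='308') == 1853-03-06
! mhop(n='35') == 1856-02-06
! yhop(n='0') == 1856-02-06
! roll(n='-147') == 1855-09-12
! shrink(x='20') == 85/4
! reveal() == 85/4
! times(x='-21') == -1785/4

Answer: 1855-09-12


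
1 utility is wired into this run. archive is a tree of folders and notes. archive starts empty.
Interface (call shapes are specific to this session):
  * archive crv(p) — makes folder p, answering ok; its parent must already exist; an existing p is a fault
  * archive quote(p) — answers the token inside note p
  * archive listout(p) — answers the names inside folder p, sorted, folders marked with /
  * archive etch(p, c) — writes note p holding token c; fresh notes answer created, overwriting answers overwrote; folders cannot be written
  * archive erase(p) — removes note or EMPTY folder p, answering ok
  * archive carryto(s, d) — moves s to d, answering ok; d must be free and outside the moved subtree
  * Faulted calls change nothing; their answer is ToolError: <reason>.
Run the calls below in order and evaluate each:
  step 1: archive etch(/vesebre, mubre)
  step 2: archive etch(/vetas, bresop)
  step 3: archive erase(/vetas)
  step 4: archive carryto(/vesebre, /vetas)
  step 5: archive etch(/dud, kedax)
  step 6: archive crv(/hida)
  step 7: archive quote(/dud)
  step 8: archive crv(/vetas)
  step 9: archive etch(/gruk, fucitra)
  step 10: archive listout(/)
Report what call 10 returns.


CALL archive etch[p→/vesebre; c→mubre]
RET  created
CALL archive etch[p→/vetas; c→bresop]
RET  created
CALL archive erase[p→/vetas]
RET  ok
CALL archive carryto[s→/vesebre; d→/vetas]
RET  ok
CALL archive etch[p→/dud; c→kedax]
RET  created
CALL archive crv[p→/hida]
RET  ok
CALL archive quote[p→/dud]
RET  kedax
CALL archive crv[p→/vetas]
RET  ToolError: exists
CALL archive etch[p→/gruk; c→fucitra]
RET  created
CALL archive listout[p→/]
RET  [dud, gruk, hida/, vetas]

Answer: [dud, gruk, hida/, vetas]


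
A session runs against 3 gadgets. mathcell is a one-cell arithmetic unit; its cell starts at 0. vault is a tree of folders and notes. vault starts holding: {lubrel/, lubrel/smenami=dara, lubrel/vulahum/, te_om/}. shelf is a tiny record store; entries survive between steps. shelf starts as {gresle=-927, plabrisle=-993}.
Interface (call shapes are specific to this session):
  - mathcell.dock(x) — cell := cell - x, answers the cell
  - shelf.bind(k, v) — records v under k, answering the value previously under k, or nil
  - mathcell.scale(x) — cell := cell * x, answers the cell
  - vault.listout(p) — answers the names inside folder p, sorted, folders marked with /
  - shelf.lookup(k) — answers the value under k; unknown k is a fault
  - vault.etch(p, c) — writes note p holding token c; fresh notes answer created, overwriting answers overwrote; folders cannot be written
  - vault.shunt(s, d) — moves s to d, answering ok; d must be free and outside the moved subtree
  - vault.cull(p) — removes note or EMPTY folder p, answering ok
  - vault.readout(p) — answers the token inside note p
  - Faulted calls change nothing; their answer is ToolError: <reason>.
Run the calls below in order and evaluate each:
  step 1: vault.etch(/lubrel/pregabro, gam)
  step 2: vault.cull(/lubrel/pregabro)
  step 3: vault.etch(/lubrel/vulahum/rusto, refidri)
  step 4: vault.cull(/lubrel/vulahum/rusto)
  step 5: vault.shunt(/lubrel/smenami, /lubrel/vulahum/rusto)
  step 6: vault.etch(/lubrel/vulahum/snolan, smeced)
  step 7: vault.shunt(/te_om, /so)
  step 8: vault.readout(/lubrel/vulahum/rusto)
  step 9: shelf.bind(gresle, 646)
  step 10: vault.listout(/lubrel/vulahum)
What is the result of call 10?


Answer: [rusto, snolan]

Derivation:
% etch /lubrel/pregabro gam
= created
% cull /lubrel/pregabro
= ok
% etch /lubrel/vulahum/rusto refidri
= created
% cull /lubrel/vulahum/rusto
= ok
% shunt /lubrel/smenami /lubrel/vulahum/rusto
= ok
% etch /lubrel/vulahum/snolan smeced
= created
% shunt /te_om /so
= ok
% readout /lubrel/vulahum/rusto
= dara
% bind gresle 646
= -927
% listout /lubrel/vulahum
= [rusto, snolan]
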